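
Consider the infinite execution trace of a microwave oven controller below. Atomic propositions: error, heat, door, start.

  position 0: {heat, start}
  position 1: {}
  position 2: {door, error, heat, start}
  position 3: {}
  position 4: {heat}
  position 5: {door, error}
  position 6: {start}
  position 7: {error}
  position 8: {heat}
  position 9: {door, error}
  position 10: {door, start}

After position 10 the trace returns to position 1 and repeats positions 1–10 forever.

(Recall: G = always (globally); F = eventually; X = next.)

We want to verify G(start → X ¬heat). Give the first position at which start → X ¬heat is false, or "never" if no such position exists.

never

start → X ¬heat holds at every position 0..10, and those are all the positions the trace ever visits, so the invariant G(start → X ¬heat) is never violated.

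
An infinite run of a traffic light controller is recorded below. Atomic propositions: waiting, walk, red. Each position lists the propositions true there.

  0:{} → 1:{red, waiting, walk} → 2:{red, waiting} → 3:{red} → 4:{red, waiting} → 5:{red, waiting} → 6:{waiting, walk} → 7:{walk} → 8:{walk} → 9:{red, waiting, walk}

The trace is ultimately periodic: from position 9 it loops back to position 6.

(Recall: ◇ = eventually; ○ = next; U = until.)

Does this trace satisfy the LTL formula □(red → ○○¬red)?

No

red → ○○¬red must hold at every position from 0 onward. It fails at position 1, so □(red → ○○¬red) is false.
Positions where red holds: 1, 2, 3, 4, 5, 9.
Check ○○¬red at each: 1→fails, 2→fails, 3→fails, 4→ok, 5→ok, 9→ok.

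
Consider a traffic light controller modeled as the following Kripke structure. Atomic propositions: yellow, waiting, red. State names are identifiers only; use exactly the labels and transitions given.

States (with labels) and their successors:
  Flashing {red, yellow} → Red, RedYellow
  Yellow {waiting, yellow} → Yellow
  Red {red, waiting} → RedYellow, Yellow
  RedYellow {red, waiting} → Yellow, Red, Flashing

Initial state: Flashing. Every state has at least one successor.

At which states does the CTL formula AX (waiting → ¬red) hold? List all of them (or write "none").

{Yellow}

States satisfying waiting → ¬red: {Flashing, Yellow}.
States satisfying AX (waiting → ¬red): {Yellow}.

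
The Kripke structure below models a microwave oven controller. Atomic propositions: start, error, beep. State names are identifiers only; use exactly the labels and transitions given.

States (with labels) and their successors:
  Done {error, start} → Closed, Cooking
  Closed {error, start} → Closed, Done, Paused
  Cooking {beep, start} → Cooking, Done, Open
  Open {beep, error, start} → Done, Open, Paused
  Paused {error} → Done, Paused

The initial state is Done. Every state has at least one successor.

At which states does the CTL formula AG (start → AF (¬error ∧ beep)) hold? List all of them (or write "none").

States satisfying start → AF (¬error ∧ beep): {Cooking, Paused}.
States satisfying AG (start → AF (¬error ∧ beep)): ∅.

none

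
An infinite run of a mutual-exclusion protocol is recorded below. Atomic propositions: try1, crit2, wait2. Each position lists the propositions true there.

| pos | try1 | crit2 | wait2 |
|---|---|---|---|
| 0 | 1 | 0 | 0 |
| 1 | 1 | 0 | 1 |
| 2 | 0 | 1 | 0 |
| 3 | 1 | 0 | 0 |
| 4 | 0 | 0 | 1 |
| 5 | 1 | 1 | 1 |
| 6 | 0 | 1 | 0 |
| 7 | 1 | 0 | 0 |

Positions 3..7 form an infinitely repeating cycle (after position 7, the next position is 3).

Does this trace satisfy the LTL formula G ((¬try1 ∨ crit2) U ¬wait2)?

No

(¬try1 ∨ crit2) U ¬wait2 must hold at every position from 0 onward. It fails at position 1, so G ((¬try1 ∨ crit2) U ¬wait2) is false.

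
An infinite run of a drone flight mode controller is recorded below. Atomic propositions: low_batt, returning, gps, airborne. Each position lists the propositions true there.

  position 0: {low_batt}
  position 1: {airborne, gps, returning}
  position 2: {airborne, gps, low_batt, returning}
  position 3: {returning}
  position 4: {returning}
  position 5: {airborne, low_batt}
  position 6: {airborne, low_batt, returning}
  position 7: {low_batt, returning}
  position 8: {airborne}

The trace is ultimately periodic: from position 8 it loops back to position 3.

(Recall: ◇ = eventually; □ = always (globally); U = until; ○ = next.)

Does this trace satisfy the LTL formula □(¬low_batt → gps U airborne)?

No

¬low_batt → gps U airborne must hold at every position from 0 onward. It fails at position 3, so □(¬low_batt → gps U airborne) is false.
Positions where ¬low_batt holds: 1, 3, 4, 8.
Check gps U airborne at each: 1→ok, 3→fails, 4→fails, 8→ok.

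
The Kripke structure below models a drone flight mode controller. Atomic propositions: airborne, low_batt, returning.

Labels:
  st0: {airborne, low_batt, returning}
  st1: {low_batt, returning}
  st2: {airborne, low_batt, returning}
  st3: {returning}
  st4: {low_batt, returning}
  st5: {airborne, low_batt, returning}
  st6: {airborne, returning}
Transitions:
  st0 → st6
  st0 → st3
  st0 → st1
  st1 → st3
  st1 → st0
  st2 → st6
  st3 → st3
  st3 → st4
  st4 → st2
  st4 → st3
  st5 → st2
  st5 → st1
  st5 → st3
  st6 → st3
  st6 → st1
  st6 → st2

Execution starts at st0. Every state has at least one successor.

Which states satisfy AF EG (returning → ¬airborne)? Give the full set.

States satisfying EG (returning → ¬airborne): {st1, st3, st4}.
States satisfying AF EG (returning → ¬airborne): {st1, st3, st4}.

{st1, st3, st4}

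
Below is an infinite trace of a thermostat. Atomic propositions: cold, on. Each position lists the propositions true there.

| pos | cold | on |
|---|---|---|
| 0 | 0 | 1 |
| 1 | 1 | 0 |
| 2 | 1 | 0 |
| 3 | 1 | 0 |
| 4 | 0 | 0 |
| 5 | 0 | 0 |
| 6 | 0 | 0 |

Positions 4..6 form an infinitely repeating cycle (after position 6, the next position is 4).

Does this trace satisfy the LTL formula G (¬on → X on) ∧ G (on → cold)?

No

¬on → X on must hold at every position from 0 onward. It fails at position 1, so G (¬on → X on) is false.
Positions where ¬on holds: 1, 2, 3, 4, 5, 6.
Check X on at each: 1→fails, 2→fails, 3→fails, 4→fails, 5→fails, 6→fails.
on → cold must hold at every position from 0 onward. It fails at position 0, so G (on → cold) is false.
Positions where on holds: 0.
Check cold at each: 0→fails.
At position 0: G (¬on → X on) is false; G (on → cold) is false; so G (¬on → X on) ∧ G (on → cold) is false.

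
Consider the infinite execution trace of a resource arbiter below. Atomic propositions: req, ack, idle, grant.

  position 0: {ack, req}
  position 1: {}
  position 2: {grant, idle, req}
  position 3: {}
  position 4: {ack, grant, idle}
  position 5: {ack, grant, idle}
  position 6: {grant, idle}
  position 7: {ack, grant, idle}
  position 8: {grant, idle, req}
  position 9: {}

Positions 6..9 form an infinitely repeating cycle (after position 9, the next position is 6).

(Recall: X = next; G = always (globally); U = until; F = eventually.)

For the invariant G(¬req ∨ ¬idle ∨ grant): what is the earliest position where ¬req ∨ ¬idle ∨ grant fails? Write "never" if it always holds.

never

¬req ∨ ¬idle ∨ grant holds at every position 0..9, and those are all the positions the trace ever visits, so the invariant G(¬req ∨ ¬idle ∨ grant) is never violated.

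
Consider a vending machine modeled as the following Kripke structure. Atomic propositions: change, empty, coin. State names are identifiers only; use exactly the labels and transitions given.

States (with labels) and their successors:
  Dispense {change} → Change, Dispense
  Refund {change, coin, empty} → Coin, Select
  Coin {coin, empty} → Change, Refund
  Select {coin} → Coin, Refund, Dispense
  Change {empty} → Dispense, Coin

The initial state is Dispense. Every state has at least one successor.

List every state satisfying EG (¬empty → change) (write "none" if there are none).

States satisfying ¬empty → change: {Dispense, Refund, Coin, Change}.
States satisfying EG (¬empty → change): {Dispense, Refund, Coin, Change}.

{Dispense, Refund, Coin, Change}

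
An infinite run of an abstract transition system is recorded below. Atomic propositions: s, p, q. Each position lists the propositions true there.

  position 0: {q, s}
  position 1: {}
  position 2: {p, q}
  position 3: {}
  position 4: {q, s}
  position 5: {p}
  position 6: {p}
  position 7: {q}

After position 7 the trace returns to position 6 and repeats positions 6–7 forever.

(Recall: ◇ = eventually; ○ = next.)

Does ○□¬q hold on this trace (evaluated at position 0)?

The position after 0 is 1; □¬q is false there.

No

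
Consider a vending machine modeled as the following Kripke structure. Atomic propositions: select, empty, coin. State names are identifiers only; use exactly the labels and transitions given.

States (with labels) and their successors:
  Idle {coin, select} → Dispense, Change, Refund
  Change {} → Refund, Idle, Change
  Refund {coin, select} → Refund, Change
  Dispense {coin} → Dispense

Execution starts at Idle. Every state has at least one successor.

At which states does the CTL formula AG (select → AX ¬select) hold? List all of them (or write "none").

{Dispense}

States satisfying select → AX ¬select: {Change, Dispense}.
States satisfying AG (select → AX ¬select): {Dispense}.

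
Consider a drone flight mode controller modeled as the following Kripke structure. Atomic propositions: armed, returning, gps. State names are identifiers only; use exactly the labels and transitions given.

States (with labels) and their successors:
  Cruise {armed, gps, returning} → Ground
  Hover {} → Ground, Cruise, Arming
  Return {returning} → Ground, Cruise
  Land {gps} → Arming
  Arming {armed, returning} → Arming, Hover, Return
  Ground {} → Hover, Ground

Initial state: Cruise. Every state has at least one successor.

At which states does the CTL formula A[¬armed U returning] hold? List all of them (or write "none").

{Cruise, Return, Land, Arming}

States satisfying ¬armed: {Hover, Return, Land, Ground}.
States satisfying returning: {Cruise, Return, Arming}.
States satisfying A[¬armed U returning]: {Cruise, Return, Land, Arming}.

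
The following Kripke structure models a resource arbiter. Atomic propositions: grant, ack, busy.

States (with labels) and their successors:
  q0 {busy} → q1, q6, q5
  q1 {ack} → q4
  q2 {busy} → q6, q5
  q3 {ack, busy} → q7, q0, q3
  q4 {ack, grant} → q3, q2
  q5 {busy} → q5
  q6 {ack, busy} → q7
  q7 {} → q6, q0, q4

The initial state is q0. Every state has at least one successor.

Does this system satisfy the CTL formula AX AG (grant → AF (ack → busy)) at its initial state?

Satisfied

States satisfying AG (grant → AF (ack → busy)): {q0, q1, q2, q3, q4, q5, q6, q7}.
States satisfying AX AG (grant → AF (ack → busy)): {q0, q1, q2, q3, q4, q5, q6, q7}.
q0 ∈ Sat(AX AG (grant → AF (ack → busy))).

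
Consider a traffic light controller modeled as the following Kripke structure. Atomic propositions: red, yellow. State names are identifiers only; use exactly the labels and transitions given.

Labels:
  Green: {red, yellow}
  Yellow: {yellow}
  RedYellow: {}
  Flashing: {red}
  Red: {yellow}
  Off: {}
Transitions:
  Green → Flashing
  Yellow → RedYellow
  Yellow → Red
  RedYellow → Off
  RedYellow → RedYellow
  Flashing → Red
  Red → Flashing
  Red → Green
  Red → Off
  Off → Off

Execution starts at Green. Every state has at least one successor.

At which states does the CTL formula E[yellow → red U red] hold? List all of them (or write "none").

{Green, Flashing}

States satisfying yellow → red: {Green, RedYellow, Flashing, Off}.
States satisfying red: {Green, Flashing}.
States satisfying E[yellow → red U red]: {Green, Flashing}.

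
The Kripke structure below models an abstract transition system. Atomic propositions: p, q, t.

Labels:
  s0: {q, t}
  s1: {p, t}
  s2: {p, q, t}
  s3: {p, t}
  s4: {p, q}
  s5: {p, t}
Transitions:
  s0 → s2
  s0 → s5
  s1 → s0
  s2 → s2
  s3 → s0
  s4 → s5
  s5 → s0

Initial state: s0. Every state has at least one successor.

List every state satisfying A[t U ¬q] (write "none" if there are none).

{s1, s3, s5}

States satisfying t: {s0, s1, s2, s3, s5}.
States satisfying ¬q: {s1, s3, s5}.
States satisfying A[t U ¬q]: {s1, s3, s5}.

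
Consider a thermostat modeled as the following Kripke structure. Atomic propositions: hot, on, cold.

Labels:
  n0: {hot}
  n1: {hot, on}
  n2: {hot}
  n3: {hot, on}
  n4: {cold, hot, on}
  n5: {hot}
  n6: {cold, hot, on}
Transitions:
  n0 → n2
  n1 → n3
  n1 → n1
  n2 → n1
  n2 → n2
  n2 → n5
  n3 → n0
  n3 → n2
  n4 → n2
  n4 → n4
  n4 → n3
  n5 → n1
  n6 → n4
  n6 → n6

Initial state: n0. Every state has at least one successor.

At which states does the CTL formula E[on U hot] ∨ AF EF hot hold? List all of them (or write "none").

{n0, n1, n2, n3, n4, n5, n6}

States satisfying on: {n1, n3, n4, n6}.
States satisfying hot: {n0, n1, n2, n3, n4, n5, n6}.
States satisfying E[on U hot]: {n0, n1, n2, n3, n4, n5, n6}.
States satisfying EF hot: {n0, n1, n2, n3, n4, n5, n6}.
States satisfying AF EF hot: {n0, n1, n2, n3, n4, n5, n6}.
States satisfying E[on U hot] ∨ AF EF hot: {n0, n1, n2, n3, n4, n5, n6}.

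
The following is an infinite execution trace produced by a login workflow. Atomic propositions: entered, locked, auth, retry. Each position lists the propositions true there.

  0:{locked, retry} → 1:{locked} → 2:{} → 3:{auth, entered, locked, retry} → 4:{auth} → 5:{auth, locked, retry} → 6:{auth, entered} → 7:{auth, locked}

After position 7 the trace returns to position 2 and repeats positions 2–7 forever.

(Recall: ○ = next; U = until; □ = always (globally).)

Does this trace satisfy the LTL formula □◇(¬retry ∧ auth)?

◇(¬retry ∧ auth) holds at every position 0..7, and those are all positions ever visited, so □◇(¬retry ∧ auth) holds.

Satisfied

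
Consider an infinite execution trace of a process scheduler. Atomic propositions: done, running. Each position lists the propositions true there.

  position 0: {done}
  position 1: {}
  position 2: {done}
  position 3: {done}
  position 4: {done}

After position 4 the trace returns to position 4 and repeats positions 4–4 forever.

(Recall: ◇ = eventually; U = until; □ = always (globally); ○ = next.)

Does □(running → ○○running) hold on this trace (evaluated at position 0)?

running → ○○running holds at every position 0..4, and those are all positions ever visited, so □(running → ○○running) holds.

Yes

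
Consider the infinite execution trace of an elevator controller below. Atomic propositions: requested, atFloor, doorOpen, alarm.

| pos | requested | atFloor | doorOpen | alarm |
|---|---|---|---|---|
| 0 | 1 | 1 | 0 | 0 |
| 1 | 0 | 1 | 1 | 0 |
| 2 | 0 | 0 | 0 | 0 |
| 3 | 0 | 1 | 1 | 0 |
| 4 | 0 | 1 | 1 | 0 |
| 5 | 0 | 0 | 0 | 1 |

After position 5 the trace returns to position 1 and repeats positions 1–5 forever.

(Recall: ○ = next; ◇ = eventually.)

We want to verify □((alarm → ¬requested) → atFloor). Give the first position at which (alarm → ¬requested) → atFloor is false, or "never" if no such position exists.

Check (alarm → ¬requested) → atFloor at each position in order: 0 ✓, 1 ✓.
At position 2 the labels are {}, so (alarm → ¬requested) → atFloor is false there. This is the first violation.

2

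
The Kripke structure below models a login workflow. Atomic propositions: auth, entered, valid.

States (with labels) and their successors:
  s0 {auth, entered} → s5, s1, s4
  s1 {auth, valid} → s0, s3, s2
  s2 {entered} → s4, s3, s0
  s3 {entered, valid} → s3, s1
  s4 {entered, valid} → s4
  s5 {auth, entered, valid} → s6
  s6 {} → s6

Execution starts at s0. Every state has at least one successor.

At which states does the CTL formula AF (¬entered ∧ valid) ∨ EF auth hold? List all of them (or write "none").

{s0, s1, s2, s3, s5}

States satisfying ¬entered ∧ valid: {s1}.
States satisfying AF (¬entered ∧ valid): {s1}.
States satisfying auth: {s0, s1, s5}.
States satisfying EF auth: {s0, s1, s2, s3, s5}.
States satisfying AF (¬entered ∧ valid) ∨ EF auth: {s0, s1, s2, s3, s5}.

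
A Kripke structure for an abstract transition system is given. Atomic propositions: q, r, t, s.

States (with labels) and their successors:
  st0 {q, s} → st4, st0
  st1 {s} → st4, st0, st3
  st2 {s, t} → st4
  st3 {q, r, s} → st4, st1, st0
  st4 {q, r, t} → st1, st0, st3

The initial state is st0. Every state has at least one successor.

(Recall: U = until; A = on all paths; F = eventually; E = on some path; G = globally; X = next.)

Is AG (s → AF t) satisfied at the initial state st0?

Does not hold

States satisfying s → AF t: {st2, st4}.
States satisfying AG (s → AF t): ∅.
st0 is reachable from st0 and violates s → AF t, so AG fails at st0.
st0 ∉ Sat(AG (s → AF t)).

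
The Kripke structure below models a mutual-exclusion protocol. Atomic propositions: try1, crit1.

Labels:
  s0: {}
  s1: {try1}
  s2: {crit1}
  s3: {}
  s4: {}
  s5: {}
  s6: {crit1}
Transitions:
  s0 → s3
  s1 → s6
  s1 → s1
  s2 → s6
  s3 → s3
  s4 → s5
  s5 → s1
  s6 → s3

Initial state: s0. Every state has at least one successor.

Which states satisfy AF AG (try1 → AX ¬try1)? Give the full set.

States satisfying AG (try1 → AX ¬try1): {s0, s2, s3, s6}.
States satisfying AF AG (try1 → AX ¬try1): {s0, s2, s3, s6}.

{s0, s2, s3, s6}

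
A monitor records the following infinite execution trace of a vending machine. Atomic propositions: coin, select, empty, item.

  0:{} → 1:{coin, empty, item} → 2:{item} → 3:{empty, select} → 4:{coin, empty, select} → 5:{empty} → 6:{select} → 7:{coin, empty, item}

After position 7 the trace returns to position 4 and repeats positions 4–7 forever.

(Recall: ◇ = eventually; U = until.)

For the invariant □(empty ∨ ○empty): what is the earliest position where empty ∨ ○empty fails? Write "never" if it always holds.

never

empty ∨ ○empty holds at every position 0..7, and those are all the positions the trace ever visits, so the invariant □(empty ∨ ○empty) is never violated.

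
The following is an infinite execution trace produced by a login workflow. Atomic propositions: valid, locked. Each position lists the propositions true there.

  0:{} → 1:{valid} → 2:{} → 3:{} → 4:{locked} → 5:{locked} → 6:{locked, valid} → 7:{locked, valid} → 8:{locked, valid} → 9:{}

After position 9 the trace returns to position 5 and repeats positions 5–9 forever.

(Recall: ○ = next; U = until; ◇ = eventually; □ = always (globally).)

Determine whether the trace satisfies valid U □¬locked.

Walking from position 0: at position 0, □¬locked has not yet held and valid fails, so valid U □¬locked is false.

Does not hold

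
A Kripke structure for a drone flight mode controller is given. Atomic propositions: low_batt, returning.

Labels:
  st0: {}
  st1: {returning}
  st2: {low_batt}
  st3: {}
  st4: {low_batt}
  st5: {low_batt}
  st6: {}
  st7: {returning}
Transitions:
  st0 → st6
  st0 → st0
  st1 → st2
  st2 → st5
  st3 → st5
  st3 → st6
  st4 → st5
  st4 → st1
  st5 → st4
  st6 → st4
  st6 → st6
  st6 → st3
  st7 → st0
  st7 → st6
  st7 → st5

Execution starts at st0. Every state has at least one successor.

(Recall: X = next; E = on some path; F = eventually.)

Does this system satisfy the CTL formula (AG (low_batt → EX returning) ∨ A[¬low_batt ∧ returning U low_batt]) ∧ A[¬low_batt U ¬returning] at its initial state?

States satisfying low_batt → EX returning: {st0, st1, st3, st4, st6, st7}.
States satisfying AG (low_batt → EX returning): ∅.
States satisfying ¬low_batt ∧ returning: {st1, st7}.
States satisfying low_batt: {st2, st4, st5}.
States satisfying A[¬low_batt ∧ returning U low_batt]: {st1, st2, st4, st5}.
States satisfying ¬low_batt: {st0, st1, st3, st6, st7}.
States satisfying ¬returning: {st0, st2, st3, st4, st5, st6}.
States satisfying A[¬low_batt U ¬returning]: {st0, st1, st2, st3, st4, st5, st6, st7}.
States satisfying (AG (low_batt → EX returning) ∨ A[¬low_batt ∧ returning U low_batt]) ∧ A[¬low_batt U ¬returning]: {st1, st2, st4, st5}.
st0 ∉ Sat((AG (low_batt → EX returning) ∨ A[¬low_batt ∧ returning U low_batt]) ∧ A[¬low_batt U ¬returning]).

Does not hold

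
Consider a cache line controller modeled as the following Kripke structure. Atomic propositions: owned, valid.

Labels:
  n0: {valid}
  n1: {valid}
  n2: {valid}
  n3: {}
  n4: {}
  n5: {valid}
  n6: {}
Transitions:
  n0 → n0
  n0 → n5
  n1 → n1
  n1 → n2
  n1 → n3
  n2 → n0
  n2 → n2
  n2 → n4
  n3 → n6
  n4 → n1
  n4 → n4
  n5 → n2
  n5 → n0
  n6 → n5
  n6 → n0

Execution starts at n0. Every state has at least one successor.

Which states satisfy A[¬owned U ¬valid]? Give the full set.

States satisfying ¬owned: {n0, n1, n2, n3, n4, n5, n6}.
States satisfying ¬valid: {n3, n4, n6}.
States satisfying A[¬owned U ¬valid]: {n3, n4, n6}.

{n3, n4, n6}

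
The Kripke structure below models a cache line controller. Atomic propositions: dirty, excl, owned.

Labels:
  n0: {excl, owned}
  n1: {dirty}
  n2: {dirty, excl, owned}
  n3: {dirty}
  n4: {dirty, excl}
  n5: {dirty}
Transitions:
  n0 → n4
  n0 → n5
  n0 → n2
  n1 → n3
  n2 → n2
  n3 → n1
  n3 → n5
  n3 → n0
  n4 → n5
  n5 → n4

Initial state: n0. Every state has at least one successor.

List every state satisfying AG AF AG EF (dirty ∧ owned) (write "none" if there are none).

{n2}

States satisfying AF AG EF (dirty ∧ owned): {n2}.
States satisfying AG AF AG EF (dirty ∧ owned): {n2}.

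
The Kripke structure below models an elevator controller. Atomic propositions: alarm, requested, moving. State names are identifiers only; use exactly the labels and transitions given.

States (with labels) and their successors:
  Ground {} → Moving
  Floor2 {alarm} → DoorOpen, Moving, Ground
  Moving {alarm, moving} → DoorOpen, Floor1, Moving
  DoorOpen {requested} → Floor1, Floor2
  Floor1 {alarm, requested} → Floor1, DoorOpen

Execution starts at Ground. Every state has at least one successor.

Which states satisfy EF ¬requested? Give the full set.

{Ground, Floor2, Moving, DoorOpen, Floor1}

States satisfying ¬requested: {Ground, Floor2, Moving}.
States satisfying EF ¬requested: {Ground, Floor2, Moving, DoorOpen, Floor1}.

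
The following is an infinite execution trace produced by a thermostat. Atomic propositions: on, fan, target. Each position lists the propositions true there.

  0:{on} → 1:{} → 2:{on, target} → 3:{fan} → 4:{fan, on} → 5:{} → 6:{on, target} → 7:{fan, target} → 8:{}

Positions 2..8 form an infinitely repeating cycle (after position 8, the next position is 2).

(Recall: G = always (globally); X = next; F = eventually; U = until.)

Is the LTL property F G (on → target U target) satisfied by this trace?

Violated

G (on → target U target) is false at every position 0..8, so it never becomes true and F G (on → target U target) fails.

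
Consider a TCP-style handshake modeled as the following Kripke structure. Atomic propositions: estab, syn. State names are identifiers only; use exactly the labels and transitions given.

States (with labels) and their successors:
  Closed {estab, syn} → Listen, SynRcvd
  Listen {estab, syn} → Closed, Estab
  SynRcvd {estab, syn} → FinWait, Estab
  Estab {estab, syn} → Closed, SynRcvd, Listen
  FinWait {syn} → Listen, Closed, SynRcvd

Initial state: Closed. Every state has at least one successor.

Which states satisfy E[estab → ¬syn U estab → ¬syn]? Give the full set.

{FinWait}

States satisfying estab → ¬syn: {FinWait}.
States satisfying E[estab → ¬syn U estab → ¬syn]: {FinWait}.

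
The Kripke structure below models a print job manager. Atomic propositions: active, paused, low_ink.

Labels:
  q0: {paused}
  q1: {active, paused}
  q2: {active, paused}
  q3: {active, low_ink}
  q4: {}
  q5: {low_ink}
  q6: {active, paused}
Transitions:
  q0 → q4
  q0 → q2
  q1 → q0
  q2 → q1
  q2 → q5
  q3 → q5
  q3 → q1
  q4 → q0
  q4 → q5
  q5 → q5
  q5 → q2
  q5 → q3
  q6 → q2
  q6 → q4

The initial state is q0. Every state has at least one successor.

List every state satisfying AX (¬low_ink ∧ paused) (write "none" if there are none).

States satisfying ¬low_ink ∧ paused: {q0, q1, q2, q6}.
States satisfying AX (¬low_ink ∧ paused): {q1}.

{q1}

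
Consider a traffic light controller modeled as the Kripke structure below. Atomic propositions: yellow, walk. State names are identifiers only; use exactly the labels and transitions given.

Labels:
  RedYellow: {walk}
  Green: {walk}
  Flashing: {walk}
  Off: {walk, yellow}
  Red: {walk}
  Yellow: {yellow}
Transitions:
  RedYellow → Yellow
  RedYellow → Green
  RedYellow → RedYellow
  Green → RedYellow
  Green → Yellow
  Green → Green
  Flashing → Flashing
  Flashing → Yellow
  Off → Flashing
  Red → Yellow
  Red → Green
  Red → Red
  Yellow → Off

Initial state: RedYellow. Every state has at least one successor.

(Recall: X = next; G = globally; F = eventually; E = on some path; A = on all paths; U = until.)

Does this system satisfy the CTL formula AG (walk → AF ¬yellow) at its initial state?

States satisfying walk → AF ¬yellow: {RedYellow, Green, Flashing, Off, Red, Yellow}.
States satisfying AG (walk → AF ¬yellow): {RedYellow, Green, Flashing, Off, Red, Yellow}.
Every state reachable from RedYellow satisfies walk → AF ¬yellow.
RedYellow ∈ Sat(AG (walk → AF ¬yellow)).

Yes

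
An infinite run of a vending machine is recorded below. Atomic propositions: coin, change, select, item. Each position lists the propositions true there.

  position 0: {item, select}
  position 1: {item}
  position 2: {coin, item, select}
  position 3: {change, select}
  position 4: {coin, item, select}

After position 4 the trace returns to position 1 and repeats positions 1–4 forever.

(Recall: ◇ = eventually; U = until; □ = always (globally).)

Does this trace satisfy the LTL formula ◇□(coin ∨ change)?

□(coin ∨ change) is false at every position 0..4, so it never becomes true and ◇□(coin ∨ change) fails.

No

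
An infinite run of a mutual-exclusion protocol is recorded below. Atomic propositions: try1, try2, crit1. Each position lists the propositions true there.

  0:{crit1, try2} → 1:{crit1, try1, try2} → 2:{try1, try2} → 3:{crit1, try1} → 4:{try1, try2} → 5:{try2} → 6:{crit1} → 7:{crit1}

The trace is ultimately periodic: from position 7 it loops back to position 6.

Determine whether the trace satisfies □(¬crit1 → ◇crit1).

Holds

¬crit1 → ◇crit1 holds at every position 0..7, and those are all positions ever visited, so □(¬crit1 → ◇crit1) holds.
Positions where ¬crit1 holds: 2, 4, 5.
Check ◇crit1 at each: 2→ok, 4→ok, 5→ok.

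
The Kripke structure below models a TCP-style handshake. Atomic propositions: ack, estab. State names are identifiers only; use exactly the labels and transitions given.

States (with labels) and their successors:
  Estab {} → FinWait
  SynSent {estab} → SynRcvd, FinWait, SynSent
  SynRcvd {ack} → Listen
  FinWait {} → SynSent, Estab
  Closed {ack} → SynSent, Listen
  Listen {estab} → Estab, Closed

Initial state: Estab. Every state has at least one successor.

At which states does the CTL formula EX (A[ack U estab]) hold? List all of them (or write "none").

States satisfying A[ack U estab]: {SynSent, SynRcvd, Closed, Listen}.
States satisfying EX (A[ack U estab]): {SynSent, SynRcvd, FinWait, Closed, Listen}.

{SynSent, SynRcvd, FinWait, Closed, Listen}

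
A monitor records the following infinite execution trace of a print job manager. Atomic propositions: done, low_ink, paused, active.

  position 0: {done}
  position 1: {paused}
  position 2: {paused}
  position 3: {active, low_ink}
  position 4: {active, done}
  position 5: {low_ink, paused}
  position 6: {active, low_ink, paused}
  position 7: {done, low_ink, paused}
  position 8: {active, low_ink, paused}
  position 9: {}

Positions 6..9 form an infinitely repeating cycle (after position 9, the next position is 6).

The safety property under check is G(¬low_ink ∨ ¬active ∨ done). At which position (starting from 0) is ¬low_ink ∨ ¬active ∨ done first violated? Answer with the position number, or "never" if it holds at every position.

3

Check ¬low_ink ∨ ¬active ∨ done at each position in order: 0 ✓, 1 ✓, 2 ✓.
At position 3 the labels are {active, low_ink}, so ¬low_ink ∨ ¬active ∨ done is false there. This is the first violation.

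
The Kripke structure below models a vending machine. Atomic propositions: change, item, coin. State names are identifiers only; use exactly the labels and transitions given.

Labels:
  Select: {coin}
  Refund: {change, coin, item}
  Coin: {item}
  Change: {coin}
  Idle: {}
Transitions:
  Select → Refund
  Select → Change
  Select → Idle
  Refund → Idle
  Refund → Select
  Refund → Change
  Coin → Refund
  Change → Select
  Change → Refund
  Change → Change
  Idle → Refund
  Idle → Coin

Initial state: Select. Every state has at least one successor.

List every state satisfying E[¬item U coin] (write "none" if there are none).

States satisfying ¬item: {Select, Change, Idle}.
States satisfying coin: {Select, Refund, Change}.
States satisfying E[¬item U coin]: {Select, Refund, Change, Idle}.

{Select, Refund, Change, Idle}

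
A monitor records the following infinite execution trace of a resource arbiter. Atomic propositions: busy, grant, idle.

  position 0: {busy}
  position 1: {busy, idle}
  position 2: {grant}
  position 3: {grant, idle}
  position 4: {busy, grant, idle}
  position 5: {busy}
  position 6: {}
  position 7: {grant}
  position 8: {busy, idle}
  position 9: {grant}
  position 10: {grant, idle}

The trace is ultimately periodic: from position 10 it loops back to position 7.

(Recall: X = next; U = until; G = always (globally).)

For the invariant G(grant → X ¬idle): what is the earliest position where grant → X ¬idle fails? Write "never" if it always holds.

2

Check grant → X ¬idle at each position in order: 0 ✓, 1 ✓.
At position 2 the labels are {grant} and the next position 3 has {grant, idle}, so grant → X ¬idle is false there. This is the first violation.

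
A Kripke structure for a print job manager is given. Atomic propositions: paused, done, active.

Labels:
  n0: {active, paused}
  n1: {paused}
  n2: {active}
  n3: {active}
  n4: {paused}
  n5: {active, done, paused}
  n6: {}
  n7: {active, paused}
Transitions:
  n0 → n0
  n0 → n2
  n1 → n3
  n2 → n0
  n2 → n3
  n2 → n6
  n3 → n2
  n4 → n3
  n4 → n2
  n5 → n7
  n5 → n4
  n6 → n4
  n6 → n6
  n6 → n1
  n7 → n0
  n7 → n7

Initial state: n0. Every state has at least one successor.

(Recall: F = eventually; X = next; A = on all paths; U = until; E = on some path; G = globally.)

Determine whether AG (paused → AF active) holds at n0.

States satisfying paused → AF active: {n0, n1, n2, n3, n4, n5, n6, n7}.
States satisfying AG (paused → AF active): {n0, n1, n2, n3, n4, n5, n6, n7}.
Every state reachable from n0 satisfies paused → AF active.
n0 ∈ Sat(AG (paused → AF active)).

Holds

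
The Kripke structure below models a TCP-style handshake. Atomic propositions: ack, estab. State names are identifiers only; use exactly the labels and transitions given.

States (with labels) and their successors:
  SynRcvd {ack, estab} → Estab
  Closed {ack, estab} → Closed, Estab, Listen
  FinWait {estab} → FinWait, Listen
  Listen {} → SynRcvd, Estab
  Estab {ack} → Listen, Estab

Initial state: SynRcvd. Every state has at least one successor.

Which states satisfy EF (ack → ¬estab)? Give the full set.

States satisfying ack → ¬estab: {FinWait, Listen, Estab}.
States satisfying EF (ack → ¬estab): {SynRcvd, Closed, FinWait, Listen, Estab}.

{SynRcvd, Closed, FinWait, Listen, Estab}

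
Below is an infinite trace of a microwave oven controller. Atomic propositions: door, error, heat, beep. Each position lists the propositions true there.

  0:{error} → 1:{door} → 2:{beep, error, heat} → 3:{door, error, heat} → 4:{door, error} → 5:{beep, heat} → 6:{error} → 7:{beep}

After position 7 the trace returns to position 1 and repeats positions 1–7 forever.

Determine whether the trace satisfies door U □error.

No

Walking from position 0: at position 0, □error has not yet held and door fails, so door U □error is false.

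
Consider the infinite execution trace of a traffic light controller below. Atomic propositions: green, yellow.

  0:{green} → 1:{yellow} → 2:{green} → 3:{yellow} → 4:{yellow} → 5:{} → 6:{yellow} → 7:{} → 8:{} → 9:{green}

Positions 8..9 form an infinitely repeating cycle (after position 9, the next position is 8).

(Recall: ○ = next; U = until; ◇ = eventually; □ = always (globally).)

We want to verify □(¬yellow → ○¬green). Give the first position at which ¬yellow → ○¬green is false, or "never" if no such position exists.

8

Check ¬yellow → ○¬green at each position in order: 0 ✓, 1 ✓, 2 ✓, 3 ✓, 4 ✓, 5 ✓, 6 ✓, 7 ✓.
At position 8 the labels are {} and the next position 9 has {green}, so ¬yellow → ○¬green is false there. This is the first violation.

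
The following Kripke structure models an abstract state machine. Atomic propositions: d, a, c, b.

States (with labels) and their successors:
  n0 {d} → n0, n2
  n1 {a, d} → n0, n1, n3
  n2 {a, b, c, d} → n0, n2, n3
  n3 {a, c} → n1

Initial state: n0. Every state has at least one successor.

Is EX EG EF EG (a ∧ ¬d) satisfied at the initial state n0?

States satisfying EG EF EG (a ∧ ¬d): ∅.
States satisfying EX EG EF EG (a ∧ ¬d): ∅.
No suitable path/successor from n0 witnesses the formula.
n0 ∉ Sat(EX EG EF EG (a ∧ ¬d)).

Does not hold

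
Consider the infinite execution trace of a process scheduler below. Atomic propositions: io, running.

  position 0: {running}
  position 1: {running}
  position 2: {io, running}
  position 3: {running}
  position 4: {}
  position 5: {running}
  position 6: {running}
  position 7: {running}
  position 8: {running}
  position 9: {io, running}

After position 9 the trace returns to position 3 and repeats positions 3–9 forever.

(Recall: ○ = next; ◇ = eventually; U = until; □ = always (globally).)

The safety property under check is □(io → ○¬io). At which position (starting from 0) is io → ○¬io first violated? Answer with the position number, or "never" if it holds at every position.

io → ○¬io holds at every position 0..9, and those are all the positions the trace ever visits, so the invariant □(io → ○¬io) is never violated.

never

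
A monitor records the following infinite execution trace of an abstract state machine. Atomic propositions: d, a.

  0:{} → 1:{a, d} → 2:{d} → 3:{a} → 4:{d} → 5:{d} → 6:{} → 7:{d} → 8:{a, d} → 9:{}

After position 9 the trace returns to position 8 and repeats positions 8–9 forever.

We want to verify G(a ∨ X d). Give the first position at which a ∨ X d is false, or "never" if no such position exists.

2

Check a ∨ X d at each position in order: 0 ✓, 1 ✓.
At position 2 the labels are {d} and the next position 3 has {a}, so a ∨ X d is false there. This is the first violation.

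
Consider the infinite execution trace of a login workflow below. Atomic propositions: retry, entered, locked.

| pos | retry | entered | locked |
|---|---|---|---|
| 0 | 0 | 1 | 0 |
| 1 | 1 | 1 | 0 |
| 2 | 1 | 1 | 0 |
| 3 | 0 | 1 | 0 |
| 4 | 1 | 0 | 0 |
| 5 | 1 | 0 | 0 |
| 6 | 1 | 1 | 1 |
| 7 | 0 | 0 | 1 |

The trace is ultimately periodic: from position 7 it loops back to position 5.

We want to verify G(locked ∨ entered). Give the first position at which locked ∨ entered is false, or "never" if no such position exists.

4

Check locked ∨ entered at each position in order: 0 ✓, 1 ✓, 2 ✓, 3 ✓.
At position 4 the labels are {retry}, so locked ∨ entered is false there. This is the first violation.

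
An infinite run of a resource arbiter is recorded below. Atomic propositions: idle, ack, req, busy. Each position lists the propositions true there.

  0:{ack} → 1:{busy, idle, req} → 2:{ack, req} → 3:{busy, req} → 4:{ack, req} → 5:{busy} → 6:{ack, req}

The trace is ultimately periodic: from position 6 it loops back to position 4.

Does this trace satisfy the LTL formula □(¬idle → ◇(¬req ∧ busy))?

¬idle → ◇(¬req ∧ busy) holds at every position 0..6, and those are all positions ever visited, so □(¬idle → ◇(¬req ∧ busy)) holds.
Positions where ¬idle holds: 0, 2, 3, 4, 5, 6.
Check ◇(¬req ∧ busy) at each: 0→ok, 2→ok, 3→ok, 4→ok, 5→ok, 6→ok.

Satisfied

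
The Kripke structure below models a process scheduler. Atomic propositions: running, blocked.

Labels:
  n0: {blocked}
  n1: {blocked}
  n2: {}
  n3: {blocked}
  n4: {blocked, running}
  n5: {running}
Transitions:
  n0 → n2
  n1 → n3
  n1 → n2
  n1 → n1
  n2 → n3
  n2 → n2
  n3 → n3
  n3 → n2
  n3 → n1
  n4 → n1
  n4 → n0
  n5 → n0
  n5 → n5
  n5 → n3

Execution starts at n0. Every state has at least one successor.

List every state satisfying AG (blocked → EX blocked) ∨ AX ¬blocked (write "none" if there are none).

States satisfying blocked → EX blocked: {n1, n2, n3, n4, n5}.
States satisfying AG (blocked → EX blocked): {n1, n2, n3}.
States satisfying ¬blocked: {n2, n5}.
States satisfying AX ¬blocked: {n0}.
States satisfying AG (blocked → EX blocked) ∨ AX ¬blocked: {n0, n1, n2, n3}.

{n0, n1, n2, n3}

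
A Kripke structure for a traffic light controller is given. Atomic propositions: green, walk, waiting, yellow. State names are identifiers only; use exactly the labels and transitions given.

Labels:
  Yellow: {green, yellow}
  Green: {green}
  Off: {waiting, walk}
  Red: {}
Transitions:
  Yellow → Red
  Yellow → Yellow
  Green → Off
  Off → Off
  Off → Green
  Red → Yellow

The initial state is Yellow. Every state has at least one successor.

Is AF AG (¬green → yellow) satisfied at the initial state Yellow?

States satisfying AG (¬green → yellow): ∅.
States satisfying AF AG (¬green → yellow): ∅.
There is a path from Yellow along which AG (¬green → yellow) never holds.
Yellow ∉ Sat(AF AG (¬green → yellow)).

No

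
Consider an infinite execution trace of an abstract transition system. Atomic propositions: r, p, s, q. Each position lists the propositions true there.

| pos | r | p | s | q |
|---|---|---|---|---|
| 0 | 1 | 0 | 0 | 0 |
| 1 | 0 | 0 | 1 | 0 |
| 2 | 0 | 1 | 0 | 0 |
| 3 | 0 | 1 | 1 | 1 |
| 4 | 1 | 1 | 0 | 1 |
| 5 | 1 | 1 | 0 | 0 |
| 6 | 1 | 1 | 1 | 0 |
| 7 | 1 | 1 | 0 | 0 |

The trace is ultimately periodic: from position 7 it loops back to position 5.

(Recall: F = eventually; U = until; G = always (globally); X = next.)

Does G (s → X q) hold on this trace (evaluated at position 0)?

s → X q must hold at every position from 0 onward. It fails at position 1, so G (s → X q) is false.
Positions where s holds: 1, 3, 6.
Check X q at each: 1→fails, 3→ok, 6→fails.

No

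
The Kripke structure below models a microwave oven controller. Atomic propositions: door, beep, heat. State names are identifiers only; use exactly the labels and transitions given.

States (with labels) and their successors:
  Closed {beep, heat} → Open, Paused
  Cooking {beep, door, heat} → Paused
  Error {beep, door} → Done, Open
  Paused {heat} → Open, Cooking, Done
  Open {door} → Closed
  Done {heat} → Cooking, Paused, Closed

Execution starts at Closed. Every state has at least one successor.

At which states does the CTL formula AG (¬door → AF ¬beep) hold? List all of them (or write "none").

{Closed, Cooking, Error, Paused, Open, Done}

States satisfying ¬door → AF ¬beep: {Closed, Cooking, Error, Paused, Open, Done}.
States satisfying AG (¬door → AF ¬beep): {Closed, Cooking, Error, Paused, Open, Done}.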